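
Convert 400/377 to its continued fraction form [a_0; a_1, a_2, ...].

[1; 16, 2, 1, 1, 4]

Run the Euclidean algorithm on 400 and 377; the successive quotients are the partial quotients a_0, a_1, ... (each step inverts the fractional part left over by the previous one):
  400 = 1*377 + 23, so a_0 = 1.
  377 = 16*23 + 9, so a_1 = 16.
  23 = 2*9 + 5, so a_2 = 2.
  9 = 1*5 + 4, so a_3 = 1.
  5 = 1*4 + 1, so a_4 = 1.
  4 = 4*1 + 0, so a_5 = 4.
The remainder reaches 0 after 6 divisions, so the expansion has 6 partial quotients, read off in order.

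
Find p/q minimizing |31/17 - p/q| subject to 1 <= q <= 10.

Expand x = 31/17 as a continued fraction with the Euclidean algorithm:
  31 = 1*17 + 14, so a_0 = 1.
  17 = 1*14 + 3, so a_1 = 1.
  14 = 4*3 + 2, so a_2 = 4.
  3 = 1*2 + 1, so a_3 = 1.
  2 = 2*1 + 0, so a_4 = 2.
so x = [1; 1, 4, 1, 2].
Convergents (p_i = a_i*p_{i-1} + p_{i-2}, q_i = a_i*q_{i-1} + q_{i-2} with p_{-2}=0, p_{-1}=1, q_{-2}=1, q_{-1}=0), until the denominator exceeds 10:
  i=0: a_0=1, p_0 = 1*1 + 0 = 1, q_0 = 1*0 + 1 = 1.
  i=1: a_1=1, p_1 = 1*1 + 1 = 2, q_1 = 1*1 + 0 = 1.
  i=2: a_2=4, p_2 = 4*2 + 1 = 9, q_2 = 4*1 + 1 = 5.
  i=3: a_3=1, p_3 = 1*9 + 2 = 11, q_3 = 1*5 + 1 = 6.
  i=4: a_4=2, p_4 = 2*11 + 9 = 31, q_4 = 2*6 + 5 = 17.
q_4 = 17 > 10, so the last convergent with denominator <= 10 is p_3/q_3 = 11/6.
The closest fraction with denominator <= 10 is either p_3/q_3 or the intermediate fraction (k*p_3 + p_2)/(k*q_3 + q_2) with the largest k >= 1 whose denominator stays <= 10; these approach x as k grows, and every other convergent or intermediate fraction in range is farther away.
Largest k: floor((10 - q_2)/q_3) = floor((10 - 5)/6) = 0.
Since k = 0, no intermediate fraction beyond p_3/q_3 has denominator <= 10, so the convergent 11/6 is the closest (its error is |31*6 - 11*17|/(17*6) = 1/102).

11/6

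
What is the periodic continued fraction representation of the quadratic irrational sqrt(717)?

[26; (1, 3, 2, 12, 1, 16, 1, 12, 2, 3, 1, 52)]

Write x_i = (sqrt(717) + m_i)/d_i with (m_0, d_0) = (0, 1). a_0 = floor(sqrt(717)) = 26, since 26^2 = 676 <= 717 < 729 = 27^2.
Iterate m_{i+1} = d_i*a_i - m_i, d_{i+1} = (717 - m_{i+1}^2)/d_i, a_{i+1} = floor((a_0 + m_{i+1})/d_{i+1}):
  m_1 = 1*26 - 0 = 26, d_1 = (717 - 26^2)/1 = 41/1 = 41, a_1 = floor((26 + 26)/41) = 1.
  m_2 = 41*1 - 26 = 15, d_2 = (717 - 15^2)/41 = 492/41 = 12, a_2 = floor((26 + 15)/12) = 3.
  m_3 = 12*3 - 15 = 21, d_3 = (717 - 21^2)/12 = 276/12 = 23, a_3 = floor((26 + 21)/23) = 2.
  m_4 = 23*2 - 21 = 25, d_4 = (717 - 25^2)/23 = 92/23 = 4, a_4 = floor((26 + 25)/4) = 12.
  m_5 = 4*12 - 25 = 23, d_5 = (717 - 23^2)/4 = 188/4 = 47, a_5 = floor((26 + 23)/47) = 1.
  m_6 = 47*1 - 23 = 24, d_6 = (717 - 24^2)/47 = 141/47 = 3, a_6 = floor((26 + 24)/3) = 16.
  m_7 = 3*16 - 24 = 24, d_7 = (717 - 24^2)/3 = 141/3 = 47, a_7 = floor((26 + 24)/47) = 1.
  m_8 = 47*1 - 24 = 23, d_8 = (717 - 23^2)/47 = 188/47 = 4, a_8 = floor((26 + 23)/4) = 12.
  m_9 = 4*12 - 23 = 25, d_9 = (717 - 25^2)/4 = 92/4 = 23, a_9 = floor((26 + 25)/23) = 2.
  m_10 = 23*2 - 25 = 21, d_10 = (717 - 21^2)/23 = 276/23 = 12, a_10 = floor((26 + 21)/12) = 3.
  m_11 = 12*3 - 21 = 15, d_11 = (717 - 15^2)/12 = 492/12 = 41, a_11 = floor((26 + 15)/41) = 1.
  m_12 = 41*1 - 15 = 26, d_12 = (717 - 26^2)/41 = 41/41 = 1, a_12 = floor((26 + 26)/1) = 52.
  m_13 = 1*52 - 26 = 26, d_13 = (717 - 26^2)/1 = 41/1 = 41: (m_13, d_13) = (m_1, d_1) = (26, 41), so from here the quotients repeat a_1, ..., a_12; the period length is 12.
Hence the expansion of sqrt(717) is a_0 = 26 followed by the repeating block 1, 3, 2, 12, 1, 16, 1, 12, 2, 3, 1, 52 (period 12).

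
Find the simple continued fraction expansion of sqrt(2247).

[47; (2, 2, 15, 2, 2, 94)]

Write x_i = (sqrt(2247) + m_i)/d_i with (m_0, d_0) = (0, 1). a_0 = floor(sqrt(2247)) = 47, since 47^2 = 2209 <= 2247 < 2304 = 48^2.
Iterate m_{i+1} = d_i*a_i - m_i, d_{i+1} = (2247 - m_{i+1}^2)/d_i, a_{i+1} = floor((a_0 + m_{i+1})/d_{i+1}):
  m_1 = 1*47 - 0 = 47, d_1 = (2247 - 47^2)/1 = 38/1 = 38, a_1 = floor((47 + 47)/38) = 2.
  m_2 = 38*2 - 47 = 29, d_2 = (2247 - 29^2)/38 = 1406/38 = 37, a_2 = floor((47 + 29)/37) = 2.
  m_3 = 37*2 - 29 = 45, d_3 = (2247 - 45^2)/37 = 222/37 = 6, a_3 = floor((47 + 45)/6) = 15.
  m_4 = 6*15 - 45 = 45, d_4 = (2247 - 45^2)/6 = 222/6 = 37, a_4 = floor((47 + 45)/37) = 2.
  m_5 = 37*2 - 45 = 29, d_5 = (2247 - 29^2)/37 = 1406/37 = 38, a_5 = floor((47 + 29)/38) = 2.
  m_6 = 38*2 - 29 = 47, d_6 = (2247 - 47^2)/38 = 38/38 = 1, a_6 = floor((47 + 47)/1) = 94.
  m_7 = 1*94 - 47 = 47, d_7 = (2247 - 47^2)/1 = 38/1 = 38: (m_7, d_7) = (m_1, d_1) = (47, 38), so from here the quotients repeat a_1, ..., a_6; the period length is 6.
Hence the expansion of sqrt(2247) is a_0 = 47 followed by the repeating block 2, 2, 15, 2, 2, 94 (period 6).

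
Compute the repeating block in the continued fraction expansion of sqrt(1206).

[34; (1, 2, 1, 2, 34, 2, 1, 2, 1, 68)]

Write x_i = (sqrt(1206) + m_i)/d_i with (m_0, d_0) = (0, 1). a_0 = floor(sqrt(1206)) = 34, since 34^2 = 1156 <= 1206 < 1225 = 35^2.
Iterate m_{i+1} = d_i*a_i - m_i, d_{i+1} = (1206 - m_{i+1}^2)/d_i, a_{i+1} = floor((a_0 + m_{i+1})/d_{i+1}):
  m_1 = 1*34 - 0 = 34, d_1 = (1206 - 34^2)/1 = 50/1 = 50, a_1 = floor((34 + 34)/50) = 1.
  m_2 = 50*1 - 34 = 16, d_2 = (1206 - 16^2)/50 = 950/50 = 19, a_2 = floor((34 + 16)/19) = 2.
  m_3 = 19*2 - 16 = 22, d_3 = (1206 - 22^2)/19 = 722/19 = 38, a_3 = floor((34 + 22)/38) = 1.
  m_4 = 38*1 - 22 = 16, d_4 = (1206 - 16^2)/38 = 950/38 = 25, a_4 = floor((34 + 16)/25) = 2.
  m_5 = 25*2 - 16 = 34, d_5 = (1206 - 34^2)/25 = 50/25 = 2, a_5 = floor((34 + 34)/2) = 34.
  m_6 = 2*34 - 34 = 34, d_6 = (1206 - 34^2)/2 = 50/2 = 25, a_6 = floor((34 + 34)/25) = 2.
  m_7 = 25*2 - 34 = 16, d_7 = (1206 - 16^2)/25 = 950/25 = 38, a_7 = floor((34 + 16)/38) = 1.
  m_8 = 38*1 - 16 = 22, d_8 = (1206 - 22^2)/38 = 722/38 = 19, a_8 = floor((34 + 22)/19) = 2.
  m_9 = 19*2 - 22 = 16, d_9 = (1206 - 16^2)/19 = 950/19 = 50, a_9 = floor((34 + 16)/50) = 1.
  m_10 = 50*1 - 16 = 34, d_10 = (1206 - 34^2)/50 = 50/50 = 1, a_10 = floor((34 + 34)/1) = 68.
  m_11 = 1*68 - 34 = 34, d_11 = (1206 - 34^2)/1 = 50/1 = 50: (m_11, d_11) = (m_1, d_1) = (34, 50), so from here the quotients repeat a_1, ..., a_10; the period length is 10.
Hence the expansion of sqrt(1206) is a_0 = 34 followed by the repeating block 1, 2, 1, 2, 34, 2, 1, 2, 1, 68 (period 10).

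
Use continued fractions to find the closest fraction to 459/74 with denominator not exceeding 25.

Expand x = 459/74 as a continued fraction with the Euclidean algorithm:
  459 = 6*74 + 15, so a_0 = 6.
  74 = 4*15 + 14, so a_1 = 4.
  15 = 1*14 + 1, so a_2 = 1.
  14 = 14*1 + 0, so a_3 = 14.
so x = [6; 4, 1, 14].
Convergents (p_i = a_i*p_{i-1} + p_{i-2}, q_i = a_i*q_{i-1} + q_{i-2} with p_{-2}=0, p_{-1}=1, q_{-2}=1, q_{-1}=0), until the denominator exceeds 25:
  i=0: a_0=6, p_0 = 6*1 + 0 = 6, q_0 = 6*0 + 1 = 1.
  i=1: a_1=4, p_1 = 4*6 + 1 = 25, q_1 = 4*1 + 0 = 4.
  i=2: a_2=1, p_2 = 1*25 + 6 = 31, q_2 = 1*4 + 1 = 5.
  i=3: a_3=14, p_3 = 14*31 + 25 = 459, q_3 = 14*5 + 4 = 74.
q_3 = 74 > 25, so the last convergent with denominator <= 25 is p_2/q_2 = 31/5.
The closest fraction with denominator <= 25 is either p_2/q_2 or the intermediate fraction (k*p_2 + p_1)/(k*q_2 + q_1) with the largest k >= 1 whose denominator stays <= 25; these approach x as k grows, and every other convergent or intermediate fraction in range is farther away.
Largest k: floor((25 - q_1)/q_2) = floor((25 - 4)/5) = 4.
That gives (4*31 + 25)/(4*5 + 4) = 149/24.
Compare the errors: |x - 31/5| = |459*5 - 31*74|/(74*5) = 1/370, and |x - 149/24| = |459*24 - 149*74|/(74*24) = 10/1776.
Cross-multiplying, 1*1776 = 1776 < 3700 = 10*370, so 1/370 is smaller: the convergent 31/5 is closer to x than 149/24.

31/5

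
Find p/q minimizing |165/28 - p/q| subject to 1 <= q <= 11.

Expand x = 165/28 as a continued fraction with the Euclidean algorithm:
  165 = 5*28 + 25, so a_0 = 5.
  28 = 1*25 + 3, so a_1 = 1.
  25 = 8*3 + 1, so a_2 = 8.
  3 = 3*1 + 0, so a_3 = 3.
so x = [5; 1, 8, 3].
Convergents (p_i = a_i*p_{i-1} + p_{i-2}, q_i = a_i*q_{i-1} + q_{i-2} with p_{-2}=0, p_{-1}=1, q_{-2}=1, q_{-1}=0), until the denominator exceeds 11:
  i=0: a_0=5, p_0 = 5*1 + 0 = 5, q_0 = 5*0 + 1 = 1.
  i=1: a_1=1, p_1 = 1*5 + 1 = 6, q_1 = 1*1 + 0 = 1.
  i=2: a_2=8, p_2 = 8*6 + 5 = 53, q_2 = 8*1 + 1 = 9.
  i=3: a_3=3, p_3 = 3*53 + 6 = 165, q_3 = 3*9 + 1 = 28.
q_3 = 28 > 11, so the last convergent with denominator <= 11 is p_2/q_2 = 53/9.
The closest fraction with denominator <= 11 is either p_2/q_2 or the intermediate fraction (k*p_2 + p_1)/(k*q_2 + q_1) with the largest k >= 1 whose denominator stays <= 11; these approach x as k grows, and every other convergent or intermediate fraction in range is farther away.
Largest k: floor((11 - q_1)/q_2) = floor((11 - 1)/9) = 1.
That gives (1*53 + 6)/(1*9 + 1) = 59/10.
Compare the errors: |x - 53/9| = |165*9 - 53*28|/(28*9) = 1/252, and |x - 59/10| = |165*10 - 59*28|/(28*10) = 2/280.
Cross-multiplying, 1*280 = 280 < 504 = 2*252, so 1/252 is smaller: the convergent 53/9 is closer to x than 59/10.

53/9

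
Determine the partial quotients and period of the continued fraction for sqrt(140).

[11; (1, 4, 1, 22)]

Write x_i = (sqrt(140) + m_i)/d_i with (m_0, d_0) = (0, 1). a_0 = floor(sqrt(140)) = 11, since 11^2 = 121 <= 140 < 144 = 12^2.
Iterate m_{i+1} = d_i*a_i - m_i, d_{i+1} = (140 - m_{i+1}^2)/d_i, a_{i+1} = floor((a_0 + m_{i+1})/d_{i+1}):
  m_1 = 1*11 - 0 = 11, d_1 = (140 - 11^2)/1 = 19/1 = 19, a_1 = floor((11 + 11)/19) = 1.
  m_2 = 19*1 - 11 = 8, d_2 = (140 - 8^2)/19 = 76/19 = 4, a_2 = floor((11 + 8)/4) = 4.
  m_3 = 4*4 - 8 = 8, d_3 = (140 - 8^2)/4 = 76/4 = 19, a_3 = floor((11 + 8)/19) = 1.
  m_4 = 19*1 - 8 = 11, d_4 = (140 - 11^2)/19 = 19/19 = 1, a_4 = floor((11 + 11)/1) = 22.
  m_5 = 1*22 - 11 = 11, d_5 = (140 - 11^2)/1 = 19/1 = 19: (m_5, d_5) = (m_1, d_1) = (11, 19), so from here the quotients repeat a_1, ..., a_4; the period length is 4.
Hence the expansion of sqrt(140) is a_0 = 11 followed by the repeating block 1, 4, 1, 22 (period 4).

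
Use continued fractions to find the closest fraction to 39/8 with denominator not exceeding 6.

29/6

Expand x = 39/8 as a continued fraction with the Euclidean algorithm:
  39 = 4*8 + 7, so a_0 = 4.
  8 = 1*7 + 1, so a_1 = 1.
  7 = 7*1 + 0, so a_2 = 7.
so x = [4; 1, 7].
Convergents (p_i = a_i*p_{i-1} + p_{i-2}, q_i = a_i*q_{i-1} + q_{i-2} with p_{-2}=0, p_{-1}=1, q_{-2}=1, q_{-1}=0), until the denominator exceeds 6:
  i=0: a_0=4, p_0 = 4*1 + 0 = 4, q_0 = 4*0 + 1 = 1.
  i=1: a_1=1, p_1 = 1*4 + 1 = 5, q_1 = 1*1 + 0 = 1.
  i=2: a_2=7, p_2 = 7*5 + 4 = 39, q_2 = 7*1 + 1 = 8.
q_2 = 8 > 6, so the last convergent with denominator <= 6 is p_1/q_1 = 5/1.
The closest fraction with denominator <= 6 is either p_1/q_1 or the intermediate fraction (k*p_1 + p_0)/(k*q_1 + q_0) with the largest k >= 1 whose denominator stays <= 6; these approach x as k grows, and every other convergent or intermediate fraction in range is farther away.
Largest k: floor((6 - q_0)/q_1) = floor((6 - 1)/1) = 5.
That gives (5*5 + 4)/(5*1 + 1) = 29/6.
Compare the errors: |x - 5/1| = |39*1 - 5*8|/(8*1) = 1/8, and |x - 29/6| = |39*6 - 29*8|/(8*6) = 2/48.
Cross-multiplying, 2*8 = 16 < 48 = 1*48, so 2/48 is smaller: the intermediate fraction 29/6 is closer to x than 5/1.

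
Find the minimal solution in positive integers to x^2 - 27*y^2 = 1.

First expand sqrt(27) as a continued fraction. With x_i = (sqrt(27) + m_i)/d_i and (m_0, d_0) = (0, 1): a_0 = floor(sqrt(27)) = 5, since 5^2 = 25 <= 27 < 36 = 6^2.
Iterate m_{i+1} = d_i*a_i - m_i, d_{i+1} = (27 - m_{i+1}^2)/d_i, a_{i+1} = floor((a_0 + m_{i+1})/d_{i+1}):
  m_1 = 1*5 - 0 = 5, d_1 = (27 - 5^2)/1 = 2/1 = 2, a_1 = floor((5 + 5)/2) = 5.
  m_2 = 2*5 - 5 = 5, d_2 = (27 - 5^2)/2 = 2/2 = 1, a_2 = floor((5 + 5)/1) = 10.
  m_3 = 1*10 - 5 = 5, d_3 = (27 - 5^2)/1 = 2/1 = 2: (m_3, d_3) = (m_1, d_1) = (5, 2), so from here the quotients repeat a_1, a_2; the period length is 2.
So sqrt(27) = [5; (5, 10)] with period length k = 2.
k is even, so the fundamental solution of x^2 - 27y^2 = 1 is (p_{k-1}, q_{k-1}) = (p_1, q_1); compute convergents through index 1.
Convergents (p_i = a_i*p_{i-1} + p_{i-2}, q_i = a_i*q_{i-1} + q_{i-2} with p_{-2}=0, p_{-1}=1, q_{-2}=1, q_{-1}=0):
  i=0: a_0=5, p_0 = 5*1 + 0 = 5, q_0 = 5*0 + 1 = 1.
  i=1: a_1=5, p_1 = 5*5 + 1 = 26, q_1 = 5*1 + 0 = 5.
Check: 26^2 - 27*5^2 = 676 - 675 = 1, so (x, y) = (26, 5) solves the equation, and by the theorem it is the least positive solution.

(x, y) = (26, 5)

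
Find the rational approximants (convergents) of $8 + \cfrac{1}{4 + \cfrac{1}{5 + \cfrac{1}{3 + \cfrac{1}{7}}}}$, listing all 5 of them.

8/1, 33/4, 173/21, 552/67, 4037/490

Using the convergent recurrence p_i = a_i*p_{i-1} + p_{i-2}, q_i = a_i*q_{i-1} + q_{i-2} with p_{-2}=0, p_{-1}=1, q_{-2}=1, q_{-1}=0:
  i=0: a_0=8, p_0 = 8*1 + 0 = 8, q_0 = 8*0 + 1 = 1.
  i=1: a_1=4, p_1 = 4*8 + 1 = 33, q_1 = 4*1 + 0 = 4.
  i=2: a_2=5, p_2 = 5*33 + 8 = 173, q_2 = 5*4 + 1 = 21.
  i=3: a_3=3, p_3 = 3*173 + 33 = 552, q_3 = 3*21 + 4 = 67.
  i=4: a_4=7, p_4 = 7*552 + 173 = 4037, q_4 = 7*67 + 21 = 490.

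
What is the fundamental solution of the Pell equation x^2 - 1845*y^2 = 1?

First expand sqrt(1845) as a continued fraction. With x_i = (sqrt(1845) + m_i)/d_i and (m_0, d_0) = (0, 1): a_0 = floor(sqrt(1845)) = 42, since 42^2 = 1764 <= 1845 < 1849 = 43^2.
Iterate m_{i+1} = d_i*a_i - m_i, d_{i+1} = (1845 - m_{i+1}^2)/d_i, a_{i+1} = floor((a_0 + m_{i+1})/d_{i+1}):
  m_1 = 1*42 - 0 = 42, d_1 = (1845 - 42^2)/1 = 81/1 = 81, a_1 = floor((42 + 42)/81) = 1.
  m_2 = 81*1 - 42 = 39, d_2 = (1845 - 39^2)/81 = 324/81 = 4, a_2 = floor((42 + 39)/4) = 20.
  m_3 = 4*20 - 39 = 41, d_3 = (1845 - 41^2)/4 = 164/4 = 41, a_3 = floor((42 + 41)/41) = 2.
  m_4 = 41*2 - 41 = 41, d_4 = (1845 - 41^2)/41 = 164/41 = 4, a_4 = floor((42 + 41)/4) = 20.
  m_5 = 4*20 - 41 = 39, d_5 = (1845 - 39^2)/4 = 324/4 = 81, a_5 = floor((42 + 39)/81) = 1.
  m_6 = 81*1 - 39 = 42, d_6 = (1845 - 42^2)/81 = 81/81 = 1, a_6 = floor((42 + 42)/1) = 84.
  m_7 = 1*84 - 42 = 42, d_7 = (1845 - 42^2)/1 = 81/1 = 81: (m_7, d_7) = (m_1, d_1) = (42, 81), so from here the quotients repeat a_1, ..., a_6; the period length is 6.
So sqrt(1845) = [42; (1, 20, 2, 20, 1, 84)] with period length k = 6.
k is even, so the fundamental solution of x^2 - 1845y^2 = 1 is (p_{k-1}, q_{k-1}) = (p_5, q_5); compute convergents through index 5.
Convergents (p_i = a_i*p_{i-1} + p_{i-2}, q_i = a_i*q_{i-1} + q_{i-2} with p_{-2}=0, p_{-1}=1, q_{-2}=1, q_{-1}=0):
  i=0: a_0=42, p_0 = 42*1 + 0 = 42, q_0 = 42*0 + 1 = 1.
  i=1: a_1=1, p_1 = 1*42 + 1 = 43, q_1 = 1*1 + 0 = 1.
  i=2: a_2=20, p_2 = 20*43 + 42 = 902, q_2 = 20*1 + 1 = 21.
  i=3: a_3=2, p_3 = 2*902 + 43 = 1847, q_3 = 2*21 + 1 = 43.
  i=4: a_4=20, p_4 = 20*1847 + 902 = 37842, q_4 = 20*43 + 21 = 881.
  i=5: a_5=1, p_5 = 1*37842 + 1847 = 39689, q_5 = 1*881 + 43 = 924.
Check: 39689^2 - 1845*924^2 = 1575216721 - 1575216720 = 1, so (x, y) = (39689, 924) solves the equation, and by the theorem it is the least positive solution.

(x, y) = (39689, 924)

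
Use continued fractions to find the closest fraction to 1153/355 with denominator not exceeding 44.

13/4

Expand x = 1153/355 as a continued fraction with the Euclidean algorithm:
  1153 = 3*355 + 88, so a_0 = 3.
  355 = 4*88 + 3, so a_1 = 4.
  88 = 29*3 + 1, so a_2 = 29.
  3 = 3*1 + 0, so a_3 = 3.
so x = [3; 4, 29, 3].
Convergents (p_i = a_i*p_{i-1} + p_{i-2}, q_i = a_i*q_{i-1} + q_{i-2} with p_{-2}=0, p_{-1}=1, q_{-2}=1, q_{-1}=0), until the denominator exceeds 44:
  i=0: a_0=3, p_0 = 3*1 + 0 = 3, q_0 = 3*0 + 1 = 1.
  i=1: a_1=4, p_1 = 4*3 + 1 = 13, q_1 = 4*1 + 0 = 4.
  i=2: a_2=29, p_2 = 29*13 + 3 = 380, q_2 = 29*4 + 1 = 117.
q_2 = 117 > 44, so the last convergent with denominator <= 44 is p_1/q_1 = 13/4.
The closest fraction with denominator <= 44 is either p_1/q_1 or the intermediate fraction (k*p_1 + p_0)/(k*q_1 + q_0) with the largest k >= 1 whose denominator stays <= 44; these approach x as k grows, and every other convergent or intermediate fraction in range is farther away.
Largest k: floor((44 - q_0)/q_1) = floor((44 - 1)/4) = 10.
That gives (10*13 + 3)/(10*4 + 1) = 133/41.
Compare the errors: |x - 13/4| = |1153*4 - 13*355|/(355*4) = 3/1420, and |x - 133/41| = |1153*41 - 133*355|/(355*41) = 58/14555.
Cross-multiplying, 3*14555 = 43665 < 82360 = 58*1420, so 3/1420 is smaller: the convergent 13/4 is closer to x than 133/41.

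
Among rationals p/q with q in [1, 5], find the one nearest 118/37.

16/5

Expand x = 118/37 as a continued fraction with the Euclidean algorithm:
  118 = 3*37 + 7, so a_0 = 3.
  37 = 5*7 + 2, so a_1 = 5.
  7 = 3*2 + 1, so a_2 = 3.
  2 = 2*1 + 0, so a_3 = 2.
so x = [3; 5, 3, 2].
Convergents (p_i = a_i*p_{i-1} + p_{i-2}, q_i = a_i*q_{i-1} + q_{i-2} with p_{-2}=0, p_{-1}=1, q_{-2}=1, q_{-1}=0), until the denominator exceeds 5:
  i=0: a_0=3, p_0 = 3*1 + 0 = 3, q_0 = 3*0 + 1 = 1.
  i=1: a_1=5, p_1 = 5*3 + 1 = 16, q_1 = 5*1 + 0 = 5.
  i=2: a_2=3, p_2 = 3*16 + 3 = 51, q_2 = 3*5 + 1 = 16.
q_2 = 16 > 5, so the last convergent with denominator <= 5 is p_1/q_1 = 16/5.
The closest fraction with denominator <= 5 is either p_1/q_1 or the intermediate fraction (k*p_1 + p_0)/(k*q_1 + q_0) with the largest k >= 1 whose denominator stays <= 5; these approach x as k grows, and every other convergent or intermediate fraction in range is farther away.
Largest k: floor((5 - q_0)/q_1) = floor((5 - 1)/5) = 0.
Since k = 0, no intermediate fraction beyond p_1/q_1 has denominator <= 5, so the convergent 16/5 is the closest (its error is |118*5 - 16*37|/(37*5) = 2/185).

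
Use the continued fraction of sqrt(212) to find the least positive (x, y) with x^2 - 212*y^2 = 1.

First expand sqrt(212) as a continued fraction. With x_i = (sqrt(212) + m_i)/d_i and (m_0, d_0) = (0, 1): a_0 = floor(sqrt(212)) = 14, since 14^2 = 196 <= 212 < 225 = 15^2.
Iterate m_{i+1} = d_i*a_i - m_i, d_{i+1} = (212 - m_{i+1}^2)/d_i, a_{i+1} = floor((a_0 + m_{i+1})/d_{i+1}):
  m_1 = 1*14 - 0 = 14, d_1 = (212 - 14^2)/1 = 16/1 = 16, a_1 = floor((14 + 14)/16) = 1.
  m_2 = 16*1 - 14 = 2, d_2 = (212 - 2^2)/16 = 208/16 = 13, a_2 = floor((14 + 2)/13) = 1.
  m_3 = 13*1 - 2 = 11, d_3 = (212 - 11^2)/13 = 91/13 = 7, a_3 = floor((14 + 11)/7) = 3.
  m_4 = 7*3 - 11 = 10, d_4 = (212 - 10^2)/7 = 112/7 = 16, a_4 = floor((14 + 10)/16) = 1.
  m_5 = 16*1 - 10 = 6, d_5 = (212 - 6^2)/16 = 176/16 = 11, a_5 = floor((14 + 6)/11) = 1.
  m_6 = 11*1 - 6 = 5, d_6 = (212 - 5^2)/11 = 187/11 = 17, a_6 = floor((14 + 5)/17) = 1.
  m_7 = 17*1 - 5 = 12, d_7 = (212 - 12^2)/17 = 68/17 = 4, a_7 = floor((14 + 12)/4) = 6.
  m_8 = 4*6 - 12 = 12, d_8 = (212 - 12^2)/4 = 68/4 = 17, a_8 = floor((14 + 12)/17) = 1.
  m_9 = 17*1 - 12 = 5, d_9 = (212 - 5^2)/17 = 187/17 = 11, a_9 = floor((14 + 5)/11) = 1.
  m_10 = 11*1 - 5 = 6, d_10 = (212 - 6^2)/11 = 176/11 = 16, a_10 = floor((14 + 6)/16) = 1.
  m_11 = 16*1 - 6 = 10, d_11 = (212 - 10^2)/16 = 112/16 = 7, a_11 = floor((14 + 10)/7) = 3.
  m_12 = 7*3 - 10 = 11, d_12 = (212 - 11^2)/7 = 91/7 = 13, a_12 = floor((14 + 11)/13) = 1.
  m_13 = 13*1 - 11 = 2, d_13 = (212 - 2^2)/13 = 208/13 = 16, a_13 = floor((14 + 2)/16) = 1.
  m_14 = 16*1 - 2 = 14, d_14 = (212 - 14^2)/16 = 16/16 = 1, a_14 = floor((14 + 14)/1) = 28.
  m_15 = 1*28 - 14 = 14, d_15 = (212 - 14^2)/1 = 16/1 = 16: (m_15, d_15) = (m_1, d_1) = (14, 16), so from here the quotients repeat a_1, ..., a_14; the period length is 14.
So sqrt(212) = [14; (1, 1, 3, 1, 1, 1, 6, 1, 1, 1, 3, 1, 1, 28)] with period length k = 14.
k is even, so the fundamental solution of x^2 - 212y^2 = 1 is (p_{k-1}, q_{k-1}) = (p_13, q_13); compute convergents through index 13.
Convergents (p_i = a_i*p_{i-1} + p_{i-2}, q_i = a_i*q_{i-1} + q_{i-2} with p_{-2}=0, p_{-1}=1, q_{-2}=1, q_{-1}=0):
  i=0: a_0=14, p_0 = 14*1 + 0 = 14, q_0 = 14*0 + 1 = 1.
  i=1: a_1=1, p_1 = 1*14 + 1 = 15, q_1 = 1*1 + 0 = 1.
  i=2: a_2=1, p_2 = 1*15 + 14 = 29, q_2 = 1*1 + 1 = 2.
  i=3: a_3=3, p_3 = 3*29 + 15 = 102, q_3 = 3*2 + 1 = 7.
  i=4: a_4=1, p_4 = 1*102 + 29 = 131, q_4 = 1*7 + 2 = 9.
  i=5: a_5=1, p_5 = 1*131 + 102 = 233, q_5 = 1*9 + 7 = 16.
  i=6: a_6=1, p_6 = 1*233 + 131 = 364, q_6 = 1*16 + 9 = 25.
  i=7: a_7=6, p_7 = 6*364 + 233 = 2417, q_7 = 6*25 + 16 = 166.
  i=8: a_8=1, p_8 = 1*2417 + 364 = 2781, q_8 = 1*166 + 25 = 191.
  i=9: a_9=1, p_9 = 1*2781 + 2417 = 5198, q_9 = 1*191 + 166 = 357.
  i=10: a_10=1, p_10 = 1*5198 + 2781 = 7979, q_10 = 1*357 + 191 = 548.
  i=11: a_11=3, p_11 = 3*7979 + 5198 = 29135, q_11 = 3*548 + 357 = 2001.
  i=12: a_12=1, p_12 = 1*29135 + 7979 = 37114, q_12 = 1*2001 + 548 = 2549.
  i=13: a_13=1, p_13 = 1*37114 + 29135 = 66249, q_13 = 1*2549 + 2001 = 4550.
Check: 66249^2 - 212*4550^2 = 4388930001 - 4388930000 = 1, so (x, y) = (66249, 4550) solves the equation, and by the theorem it is the least positive solution.

(x, y) = (66249, 4550)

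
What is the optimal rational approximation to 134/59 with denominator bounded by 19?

25/11

Expand x = 134/59 as a continued fraction with the Euclidean algorithm:
  134 = 2*59 + 16, so a_0 = 2.
  59 = 3*16 + 11, so a_1 = 3.
  16 = 1*11 + 5, so a_2 = 1.
  11 = 2*5 + 1, so a_3 = 2.
  5 = 5*1 + 0, so a_4 = 5.
so x = [2; 3, 1, 2, 5].
Convergents (p_i = a_i*p_{i-1} + p_{i-2}, q_i = a_i*q_{i-1} + q_{i-2} with p_{-2}=0, p_{-1}=1, q_{-2}=1, q_{-1}=0), until the denominator exceeds 19:
  i=0: a_0=2, p_0 = 2*1 + 0 = 2, q_0 = 2*0 + 1 = 1.
  i=1: a_1=3, p_1 = 3*2 + 1 = 7, q_1 = 3*1 + 0 = 3.
  i=2: a_2=1, p_2 = 1*7 + 2 = 9, q_2 = 1*3 + 1 = 4.
  i=3: a_3=2, p_3 = 2*9 + 7 = 25, q_3 = 2*4 + 3 = 11.
  i=4: a_4=5, p_4 = 5*25 + 9 = 134, q_4 = 5*11 + 4 = 59.
q_4 = 59 > 19, so the last convergent with denominator <= 19 is p_3/q_3 = 25/11.
The closest fraction with denominator <= 19 is either p_3/q_3 or the intermediate fraction (k*p_3 + p_2)/(k*q_3 + q_2) with the largest k >= 1 whose denominator stays <= 19; these approach x as k grows, and every other convergent or intermediate fraction in range is farther away.
Largest k: floor((19 - q_2)/q_3) = floor((19 - 4)/11) = 1.
That gives (1*25 + 9)/(1*11 + 4) = 34/15.
Compare the errors: |x - 25/11| = |134*11 - 25*59|/(59*11) = 1/649, and |x - 34/15| = |134*15 - 34*59|/(59*15) = 4/885.
Cross-multiplying, 1*885 = 885 < 2596 = 4*649, so 1/649 is smaller: the convergent 25/11 is closer to x than 34/15.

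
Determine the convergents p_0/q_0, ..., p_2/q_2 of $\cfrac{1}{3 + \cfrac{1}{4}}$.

0/1, 1/3, 4/13

Using the convergent recurrence p_i = a_i*p_{i-1} + p_{i-2}, q_i = a_i*q_{i-1} + q_{i-2} with p_{-2}=0, p_{-1}=1, q_{-2}=1, q_{-1}=0:
  i=0: a_0=0, p_0 = 0*1 + 0 = 0, q_0 = 0*0 + 1 = 1.
  i=1: a_1=3, p_1 = 3*0 + 1 = 1, q_1 = 3*1 + 0 = 3.
  i=2: a_2=4, p_2 = 4*1 + 0 = 4, q_2 = 4*3 + 1 = 13.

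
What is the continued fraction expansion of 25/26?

[0; 1, 25]

Run the Euclidean algorithm on 25 and 26; the successive quotients are the partial quotients a_0, a_1, ... (each step inverts the fractional part left over by the previous one):
  25 = 0*26 + 25, so a_0 = 0.
  26 = 1*25 + 1, so a_1 = 1.
  25 = 25*1 + 0, so a_2 = 25.
The remainder reaches 0 after 3 divisions, so the expansion has 3 partial quotients, read off in order.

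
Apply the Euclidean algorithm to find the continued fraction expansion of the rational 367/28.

Run the Euclidean algorithm on 367 and 28; the successive quotients are the partial quotients a_0, a_1, ... (each step inverts the fractional part left over by the previous one):
  367 = 13*28 + 3, so a_0 = 13.
  28 = 9*3 + 1, so a_1 = 9.
  3 = 3*1 + 0, so a_2 = 3.
The remainder reaches 0 after 3 divisions, so the expansion has 3 partial quotients, read off in order.

[13; 9, 3]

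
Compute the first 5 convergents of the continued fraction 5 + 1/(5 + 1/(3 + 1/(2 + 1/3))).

5/1, 26/5, 83/16, 192/37, 659/127

Using the convergent recurrence p_i = a_i*p_{i-1} + p_{i-2}, q_i = a_i*q_{i-1} + q_{i-2} with p_{-2}=0, p_{-1}=1, q_{-2}=1, q_{-1}=0:
  i=0: a_0=5, p_0 = 5*1 + 0 = 5, q_0 = 5*0 + 1 = 1.
  i=1: a_1=5, p_1 = 5*5 + 1 = 26, q_1 = 5*1 + 0 = 5.
  i=2: a_2=3, p_2 = 3*26 + 5 = 83, q_2 = 3*5 + 1 = 16.
  i=3: a_3=2, p_3 = 2*83 + 26 = 192, q_3 = 2*16 + 5 = 37.
  i=4: a_4=3, p_4 = 3*192 + 83 = 659, q_4 = 3*37 + 16 = 127.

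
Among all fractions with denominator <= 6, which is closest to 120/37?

13/4

Expand x = 120/37 as a continued fraction with the Euclidean algorithm:
  120 = 3*37 + 9, so a_0 = 3.
  37 = 4*9 + 1, so a_1 = 4.
  9 = 9*1 + 0, so a_2 = 9.
so x = [3; 4, 9].
Convergents (p_i = a_i*p_{i-1} + p_{i-2}, q_i = a_i*q_{i-1} + q_{i-2} with p_{-2}=0, p_{-1}=1, q_{-2}=1, q_{-1}=0), until the denominator exceeds 6:
  i=0: a_0=3, p_0 = 3*1 + 0 = 3, q_0 = 3*0 + 1 = 1.
  i=1: a_1=4, p_1 = 4*3 + 1 = 13, q_1 = 4*1 + 0 = 4.
  i=2: a_2=9, p_2 = 9*13 + 3 = 120, q_2 = 9*4 + 1 = 37.
q_2 = 37 > 6, so the last convergent with denominator <= 6 is p_1/q_1 = 13/4.
The closest fraction with denominator <= 6 is either p_1/q_1 or the intermediate fraction (k*p_1 + p_0)/(k*q_1 + q_0) with the largest k >= 1 whose denominator stays <= 6; these approach x as k grows, and every other convergent or intermediate fraction in range is farther away.
Largest k: floor((6 - q_0)/q_1) = floor((6 - 1)/4) = 1.
That gives (1*13 + 3)/(1*4 + 1) = 16/5.
Compare the errors: |x - 13/4| = |120*4 - 13*37|/(37*4) = 1/148, and |x - 16/5| = |120*5 - 16*37|/(37*5) = 8/185.
Cross-multiplying, 1*185 = 185 < 1184 = 8*148, so 1/148 is smaller: the convergent 13/4 is closer to x than 16/5.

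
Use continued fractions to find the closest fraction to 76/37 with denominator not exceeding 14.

29/14

Expand x = 76/37 as a continued fraction with the Euclidean algorithm:
  76 = 2*37 + 2, so a_0 = 2.
  37 = 18*2 + 1, so a_1 = 18.
  2 = 2*1 + 0, so a_2 = 2.
so x = [2; 18, 2].
Convergents (p_i = a_i*p_{i-1} + p_{i-2}, q_i = a_i*q_{i-1} + q_{i-2} with p_{-2}=0, p_{-1}=1, q_{-2}=1, q_{-1}=0), until the denominator exceeds 14:
  i=0: a_0=2, p_0 = 2*1 + 0 = 2, q_0 = 2*0 + 1 = 1.
  i=1: a_1=18, p_1 = 18*2 + 1 = 37, q_1 = 18*1 + 0 = 18.
q_1 = 18 > 14, so the last convergent with denominator <= 14 is p_0/q_0 = 2/1.
The closest fraction with denominator <= 14 is either p_0/q_0 or the intermediate fraction (k*p_0 + p_{-1})/(k*q_0 + q_{-1}) with the largest k >= 1 whose denominator stays <= 14; these approach x as k grows, and every other convergent or intermediate fraction in range is farther away.
Largest k: floor((14 - q_{-1})/q_0) = floor((14 - 0)/1) = 14 (using the seeds p_{-1} = 1, q_{-1} = 0).
That gives (14*2 + 1)/(14*1 + 0) = 29/14.
Compare the errors: |x - 2/1| = |76*1 - 2*37|/(37*1) = 2/37, and |x - 29/14| = |76*14 - 29*37|/(37*14) = 9/518.
Cross-multiplying, 9*37 = 333 < 1036 = 2*518, so 9/518 is smaller: the intermediate fraction 29/14 is closer to x than 2/1.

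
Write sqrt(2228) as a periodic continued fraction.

Write x_i = (sqrt(2228) + m_i)/d_i with (m_0, d_0) = (0, 1). a_0 = floor(sqrt(2228)) = 47, since 47^2 = 2209 <= 2228 < 2304 = 48^2.
Iterate m_{i+1} = d_i*a_i - m_i, d_{i+1} = (2228 - m_{i+1}^2)/d_i, a_{i+1} = floor((a_0 + m_{i+1})/d_{i+1}):
  m_1 = 1*47 - 0 = 47, d_1 = (2228 - 47^2)/1 = 19/1 = 19, a_1 = floor((47 + 47)/19) = 4.
  m_2 = 19*4 - 47 = 29, d_2 = (2228 - 29^2)/19 = 1387/19 = 73, a_2 = floor((47 + 29)/73) = 1.
  m_3 = 73*1 - 29 = 44, d_3 = (2228 - 44^2)/73 = 292/73 = 4, a_3 = floor((47 + 44)/4) = 22.
  m_4 = 4*22 - 44 = 44, d_4 = (2228 - 44^2)/4 = 292/4 = 73, a_4 = floor((47 + 44)/73) = 1.
  m_5 = 73*1 - 44 = 29, d_5 = (2228 - 29^2)/73 = 1387/73 = 19, a_5 = floor((47 + 29)/19) = 4.
  m_6 = 19*4 - 29 = 47, d_6 = (2228 - 47^2)/19 = 19/19 = 1, a_6 = floor((47 + 47)/1) = 94.
  m_7 = 1*94 - 47 = 47, d_7 = (2228 - 47^2)/1 = 19/1 = 19: (m_7, d_7) = (m_1, d_1) = (47, 19), so from here the quotients repeat a_1, ..., a_6; the period length is 6.
Hence the expansion of sqrt(2228) is a_0 = 47 followed by the repeating block 4, 1, 22, 1, 4, 94 (period 6).

[47; (4, 1, 22, 1, 4, 94)]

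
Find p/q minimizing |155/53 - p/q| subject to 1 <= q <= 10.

29/10

Expand x = 155/53 as a continued fraction with the Euclidean algorithm:
  155 = 2*53 + 49, so a_0 = 2.
  53 = 1*49 + 4, so a_1 = 1.
  49 = 12*4 + 1, so a_2 = 12.
  4 = 4*1 + 0, so a_3 = 4.
so x = [2; 1, 12, 4].
Convergents (p_i = a_i*p_{i-1} + p_{i-2}, q_i = a_i*q_{i-1} + q_{i-2} with p_{-2}=0, p_{-1}=1, q_{-2}=1, q_{-1}=0), until the denominator exceeds 10:
  i=0: a_0=2, p_0 = 2*1 + 0 = 2, q_0 = 2*0 + 1 = 1.
  i=1: a_1=1, p_1 = 1*2 + 1 = 3, q_1 = 1*1 + 0 = 1.
  i=2: a_2=12, p_2 = 12*3 + 2 = 38, q_2 = 12*1 + 1 = 13.
q_2 = 13 > 10, so the last convergent with denominator <= 10 is p_1/q_1 = 3/1.
The closest fraction with denominator <= 10 is either p_1/q_1 or the intermediate fraction (k*p_1 + p_0)/(k*q_1 + q_0) with the largest k >= 1 whose denominator stays <= 10; these approach x as k grows, and every other convergent or intermediate fraction in range is farther away.
Largest k: floor((10 - q_0)/q_1) = floor((10 - 1)/1) = 9.
That gives (9*3 + 2)/(9*1 + 1) = 29/10.
Compare the errors: |x - 3/1| = |155*1 - 3*53|/(53*1) = 4/53, and |x - 29/10| = |155*10 - 29*53|/(53*10) = 13/530.
Cross-multiplying, 13*53 = 689 < 2120 = 4*530, so 13/530 is smaller: the intermediate fraction 29/10 is closer to x than 3/1.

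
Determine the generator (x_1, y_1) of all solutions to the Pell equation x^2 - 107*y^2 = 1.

First expand sqrt(107) as a continued fraction. With x_i = (sqrt(107) + m_i)/d_i and (m_0, d_0) = (0, 1): a_0 = floor(sqrt(107)) = 10, since 10^2 = 100 <= 107 < 121 = 11^2.
Iterate m_{i+1} = d_i*a_i - m_i, d_{i+1} = (107 - m_{i+1}^2)/d_i, a_{i+1} = floor((a_0 + m_{i+1})/d_{i+1}):
  m_1 = 1*10 - 0 = 10, d_1 = (107 - 10^2)/1 = 7/1 = 7, a_1 = floor((10 + 10)/7) = 2.
  m_2 = 7*2 - 10 = 4, d_2 = (107 - 4^2)/7 = 91/7 = 13, a_2 = floor((10 + 4)/13) = 1.
  m_3 = 13*1 - 4 = 9, d_3 = (107 - 9^2)/13 = 26/13 = 2, a_3 = floor((10 + 9)/2) = 9.
  m_4 = 2*9 - 9 = 9, d_4 = (107 - 9^2)/2 = 26/2 = 13, a_4 = floor((10 + 9)/13) = 1.
  m_5 = 13*1 - 9 = 4, d_5 = (107 - 4^2)/13 = 91/13 = 7, a_5 = floor((10 + 4)/7) = 2.
  m_6 = 7*2 - 4 = 10, d_6 = (107 - 10^2)/7 = 7/7 = 1, a_6 = floor((10 + 10)/1) = 20.
  m_7 = 1*20 - 10 = 10, d_7 = (107 - 10^2)/1 = 7/1 = 7: (m_7, d_7) = (m_1, d_1) = (10, 7), so from here the quotients repeat a_1, ..., a_6; the period length is 6.
So sqrt(107) = [10; (2, 1, 9, 1, 2, 20)] with period length k = 6.
k is even, so the fundamental solution of x^2 - 107y^2 = 1 is (p_{k-1}, q_{k-1}) = (p_5, q_5); compute convergents through index 5.
Convergents (p_i = a_i*p_{i-1} + p_{i-2}, q_i = a_i*q_{i-1} + q_{i-2} with p_{-2}=0, p_{-1}=1, q_{-2}=1, q_{-1}=0):
  i=0: a_0=10, p_0 = 10*1 + 0 = 10, q_0 = 10*0 + 1 = 1.
  i=1: a_1=2, p_1 = 2*10 + 1 = 21, q_1 = 2*1 + 0 = 2.
  i=2: a_2=1, p_2 = 1*21 + 10 = 31, q_2 = 1*2 + 1 = 3.
  i=3: a_3=9, p_3 = 9*31 + 21 = 300, q_3 = 9*3 + 2 = 29.
  i=4: a_4=1, p_4 = 1*300 + 31 = 331, q_4 = 1*29 + 3 = 32.
  i=5: a_5=2, p_5 = 2*331 + 300 = 962, q_5 = 2*32 + 29 = 93.
Check: 962^2 - 107*93^2 = 925444 - 925443 = 1, so (x, y) = (962, 93) solves the equation, and by the theorem it is the least positive solution.

(x, y) = (962, 93)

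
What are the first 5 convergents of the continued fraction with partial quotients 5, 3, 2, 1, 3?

Using the convergent recurrence p_i = a_i*p_{i-1} + p_{i-2}, q_i = a_i*q_{i-1} + q_{i-2} with p_{-2}=0, p_{-1}=1, q_{-2}=1, q_{-1}=0:
  i=0: a_0=5, p_0 = 5*1 + 0 = 5, q_0 = 5*0 + 1 = 1.
  i=1: a_1=3, p_1 = 3*5 + 1 = 16, q_1 = 3*1 + 0 = 3.
  i=2: a_2=2, p_2 = 2*16 + 5 = 37, q_2 = 2*3 + 1 = 7.
  i=3: a_3=1, p_3 = 1*37 + 16 = 53, q_3 = 1*7 + 3 = 10.
  i=4: a_4=3, p_4 = 3*53 + 37 = 196, q_4 = 3*10 + 7 = 37.

5/1, 16/3, 37/7, 53/10, 196/37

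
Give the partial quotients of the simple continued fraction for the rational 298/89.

Run the Euclidean algorithm on 298 and 89; the successive quotients are the partial quotients a_0, a_1, ... (each step inverts the fractional part left over by the previous one):
  298 = 3*89 + 31, so a_0 = 3.
  89 = 2*31 + 27, so a_1 = 2.
  31 = 1*27 + 4, so a_2 = 1.
  27 = 6*4 + 3, so a_3 = 6.
  4 = 1*3 + 1, so a_4 = 1.
  3 = 3*1 + 0, so a_5 = 3.
The remainder reaches 0 after 6 divisions, so the expansion has 6 partial quotients, read off in order.

[3; 2, 1, 6, 1, 3]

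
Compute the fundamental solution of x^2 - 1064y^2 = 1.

(x, y) = (685, 21)

First expand sqrt(1064) as a continued fraction. With x_i = (sqrt(1064) + m_i)/d_i and (m_0, d_0) = (0, 1): a_0 = floor(sqrt(1064)) = 32, since 32^2 = 1024 <= 1064 < 1089 = 33^2.
Iterate m_{i+1} = d_i*a_i - m_i, d_{i+1} = (1064 - m_{i+1}^2)/d_i, a_{i+1} = floor((a_0 + m_{i+1})/d_{i+1}):
  m_1 = 1*32 - 0 = 32, d_1 = (1064 - 32^2)/1 = 40/1 = 40, a_1 = floor((32 + 32)/40) = 1.
  m_2 = 40*1 - 32 = 8, d_2 = (1064 - 8^2)/40 = 1000/40 = 25, a_2 = floor((32 + 8)/25) = 1.
  m_3 = 25*1 - 8 = 17, d_3 = (1064 - 17^2)/25 = 775/25 = 31, a_3 = floor((32 + 17)/31) = 1.
  m_4 = 31*1 - 17 = 14, d_4 = (1064 - 14^2)/31 = 868/31 = 28, a_4 = floor((32 + 14)/28) = 1.
  m_5 = 28*1 - 14 = 14, d_5 = (1064 - 14^2)/28 = 868/28 = 31, a_5 = floor((32 + 14)/31) = 1.
  m_6 = 31*1 - 14 = 17, d_6 = (1064 - 17^2)/31 = 775/31 = 25, a_6 = floor((32 + 17)/25) = 1.
  m_7 = 25*1 - 17 = 8, d_7 = (1064 - 8^2)/25 = 1000/25 = 40, a_7 = floor((32 + 8)/40) = 1.
  m_8 = 40*1 - 8 = 32, d_8 = (1064 - 32^2)/40 = 40/40 = 1, a_8 = floor((32 + 32)/1) = 64.
  m_9 = 1*64 - 32 = 32, d_9 = (1064 - 32^2)/1 = 40/1 = 40: (m_9, d_9) = (m_1, d_1) = (32, 40), so from here the quotients repeat a_1, ..., a_8; the period length is 8.
So sqrt(1064) = [32; (1, 1, 1, 1, 1, 1, 1, 64)] with period length k = 8.
k is even, so the fundamental solution of x^2 - 1064y^2 = 1 is (p_{k-1}, q_{k-1}) = (p_7, q_7); compute convergents through index 7.
Convergents (p_i = a_i*p_{i-1} + p_{i-2}, q_i = a_i*q_{i-1} + q_{i-2} with p_{-2}=0, p_{-1}=1, q_{-2}=1, q_{-1}=0):
  i=0: a_0=32, p_0 = 32*1 + 0 = 32, q_0 = 32*0 + 1 = 1.
  i=1: a_1=1, p_1 = 1*32 + 1 = 33, q_1 = 1*1 + 0 = 1.
  i=2: a_2=1, p_2 = 1*33 + 32 = 65, q_2 = 1*1 + 1 = 2.
  i=3: a_3=1, p_3 = 1*65 + 33 = 98, q_3 = 1*2 + 1 = 3.
  i=4: a_4=1, p_4 = 1*98 + 65 = 163, q_4 = 1*3 + 2 = 5.
  i=5: a_5=1, p_5 = 1*163 + 98 = 261, q_5 = 1*5 + 3 = 8.
  i=6: a_6=1, p_6 = 1*261 + 163 = 424, q_6 = 1*8 + 5 = 13.
  i=7: a_7=1, p_7 = 1*424 + 261 = 685, q_7 = 1*13 + 8 = 21.
Check: 685^2 - 1064*21^2 = 469225 - 469224 = 1, so (x, y) = (685, 21) solves the equation, and by the theorem it is the least positive solution.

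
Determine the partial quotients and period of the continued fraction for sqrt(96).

[9; (1, 3, 1, 18)]

Write x_i = (sqrt(96) + m_i)/d_i with (m_0, d_0) = (0, 1). a_0 = floor(sqrt(96)) = 9, since 9^2 = 81 <= 96 < 100 = 10^2.
Iterate m_{i+1} = d_i*a_i - m_i, d_{i+1} = (96 - m_{i+1}^2)/d_i, a_{i+1} = floor((a_0 + m_{i+1})/d_{i+1}):
  m_1 = 1*9 - 0 = 9, d_1 = (96 - 9^2)/1 = 15/1 = 15, a_1 = floor((9 + 9)/15) = 1.
  m_2 = 15*1 - 9 = 6, d_2 = (96 - 6^2)/15 = 60/15 = 4, a_2 = floor((9 + 6)/4) = 3.
  m_3 = 4*3 - 6 = 6, d_3 = (96 - 6^2)/4 = 60/4 = 15, a_3 = floor((9 + 6)/15) = 1.
  m_4 = 15*1 - 6 = 9, d_4 = (96 - 9^2)/15 = 15/15 = 1, a_4 = floor((9 + 9)/1) = 18.
  m_5 = 1*18 - 9 = 9, d_5 = (96 - 9^2)/1 = 15/1 = 15: (m_5, d_5) = (m_1, d_1) = (9, 15), so from here the quotients repeat a_1, ..., a_4; the period length is 4.
Hence the expansion of sqrt(96) is a_0 = 9 followed by the repeating block 1, 3, 1, 18 (period 4).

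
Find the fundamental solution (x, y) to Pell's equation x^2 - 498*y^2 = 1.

First expand sqrt(498) as a continued fraction. With x_i = (sqrt(498) + m_i)/d_i and (m_0, d_0) = (0, 1): a_0 = floor(sqrt(498)) = 22, since 22^2 = 484 <= 498 < 529 = 23^2.
Iterate m_{i+1} = d_i*a_i - m_i, d_{i+1} = (498 - m_{i+1}^2)/d_i, a_{i+1} = floor((a_0 + m_{i+1})/d_{i+1}):
  m_1 = 1*22 - 0 = 22, d_1 = (498 - 22^2)/1 = 14/1 = 14, a_1 = floor((22 + 22)/14) = 3.
  m_2 = 14*3 - 22 = 20, d_2 = (498 - 20^2)/14 = 98/14 = 7, a_2 = floor((22 + 20)/7) = 6.
  m_3 = 7*6 - 20 = 22, d_3 = (498 - 22^2)/7 = 14/7 = 2, a_3 = floor((22 + 22)/2) = 22.
  m_4 = 2*22 - 22 = 22, d_4 = (498 - 22^2)/2 = 14/2 = 7, a_4 = floor((22 + 22)/7) = 6.
  m_5 = 7*6 - 22 = 20, d_5 = (498 - 20^2)/7 = 98/7 = 14, a_5 = floor((22 + 20)/14) = 3.
  m_6 = 14*3 - 20 = 22, d_6 = (498 - 22^2)/14 = 14/14 = 1, a_6 = floor((22 + 22)/1) = 44.
  m_7 = 1*44 - 22 = 22, d_7 = (498 - 22^2)/1 = 14/1 = 14: (m_7, d_7) = (m_1, d_1) = (22, 14), so from here the quotients repeat a_1, ..., a_6; the period length is 6.
So sqrt(498) = [22; (3, 6, 22, 6, 3, 44)] with period length k = 6.
k is even, so the fundamental solution of x^2 - 498y^2 = 1 is (p_{k-1}, q_{k-1}) = (p_5, q_5); compute convergents through index 5.
Convergents (p_i = a_i*p_{i-1} + p_{i-2}, q_i = a_i*q_{i-1} + q_{i-2} with p_{-2}=0, p_{-1}=1, q_{-2}=1, q_{-1}=0):
  i=0: a_0=22, p_0 = 22*1 + 0 = 22, q_0 = 22*0 + 1 = 1.
  i=1: a_1=3, p_1 = 3*22 + 1 = 67, q_1 = 3*1 + 0 = 3.
  i=2: a_2=6, p_2 = 6*67 + 22 = 424, q_2 = 6*3 + 1 = 19.
  i=3: a_3=22, p_3 = 22*424 + 67 = 9395, q_3 = 22*19 + 3 = 421.
  i=4: a_4=6, p_4 = 6*9395 + 424 = 56794, q_4 = 6*421 + 19 = 2545.
  i=5: a_5=3, p_5 = 3*56794 + 9395 = 179777, q_5 = 3*2545 + 421 = 8056.
Check: 179777^2 - 498*8056^2 = 32319769729 - 32319769728 = 1, so (x, y) = (179777, 8056) solves the equation, and by the theorem it is the least positive solution.

(x, y) = (179777, 8056)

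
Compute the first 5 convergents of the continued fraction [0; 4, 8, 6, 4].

Using the convergent recurrence p_i = a_i*p_{i-1} + p_{i-2}, q_i = a_i*q_{i-1} + q_{i-2} with p_{-2}=0, p_{-1}=1, q_{-2}=1, q_{-1}=0:
  i=0: a_0=0, p_0 = 0*1 + 0 = 0, q_0 = 0*0 + 1 = 1.
  i=1: a_1=4, p_1 = 4*0 + 1 = 1, q_1 = 4*1 + 0 = 4.
  i=2: a_2=8, p_2 = 8*1 + 0 = 8, q_2 = 8*4 + 1 = 33.
  i=3: a_3=6, p_3 = 6*8 + 1 = 49, q_3 = 6*33 + 4 = 202.
  i=4: a_4=4, p_4 = 4*49 + 8 = 204, q_4 = 4*202 + 33 = 841.

0/1, 1/4, 8/33, 49/202, 204/841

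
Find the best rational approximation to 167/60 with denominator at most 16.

Expand x = 167/60 as a continued fraction with the Euclidean algorithm:
  167 = 2*60 + 47, so a_0 = 2.
  60 = 1*47 + 13, so a_1 = 1.
  47 = 3*13 + 8, so a_2 = 3.
  13 = 1*8 + 5, so a_3 = 1.
  8 = 1*5 + 3, so a_4 = 1.
  5 = 1*3 + 2, so a_5 = 1.
  3 = 1*2 + 1, so a_6 = 1.
  2 = 2*1 + 0, so a_7 = 2.
so x = [2; 1, 3, 1, 1, 1, 1, 2].
Convergents (p_i = a_i*p_{i-1} + p_{i-2}, q_i = a_i*q_{i-1} + q_{i-2} with p_{-2}=0, p_{-1}=1, q_{-2}=1, q_{-1}=0), until the denominator exceeds 16:
  i=0: a_0=2, p_0 = 2*1 + 0 = 2, q_0 = 2*0 + 1 = 1.
  i=1: a_1=1, p_1 = 1*2 + 1 = 3, q_1 = 1*1 + 0 = 1.
  i=2: a_2=3, p_2 = 3*3 + 2 = 11, q_2 = 3*1 + 1 = 4.
  i=3: a_3=1, p_3 = 1*11 + 3 = 14, q_3 = 1*4 + 1 = 5.
  i=4: a_4=1, p_4 = 1*14 + 11 = 25, q_4 = 1*5 + 4 = 9.
  i=5: a_5=1, p_5 = 1*25 + 14 = 39, q_5 = 1*9 + 5 = 14.
  i=6: a_6=1, p_6 = 1*39 + 25 = 64, q_6 = 1*14 + 9 = 23.
q_6 = 23 > 16, so the last convergent with denominator <= 16 is p_5/q_5 = 39/14.
The closest fraction with denominator <= 16 is either p_5/q_5 or the intermediate fraction (k*p_5 + p_4)/(k*q_5 + q_4) with the largest k >= 1 whose denominator stays <= 16; these approach x as k grows, and every other convergent or intermediate fraction in range is farther away.
Largest k: floor((16 - q_4)/q_5) = floor((16 - 9)/14) = 0.
Since k = 0, no intermediate fraction beyond p_5/q_5 has denominator <= 16, so the convergent 39/14 is the closest (its error is |167*14 - 39*60|/(60*14) = 2/840).

39/14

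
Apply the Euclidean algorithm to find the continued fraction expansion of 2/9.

Run the Euclidean algorithm on 2 and 9; the successive quotients are the partial quotients a_0, a_1, ... (each step inverts the fractional part left over by the previous one):
  2 = 0*9 + 2, so a_0 = 0.
  9 = 4*2 + 1, so a_1 = 4.
  2 = 2*1 + 0, so a_2 = 2.
The remainder reaches 0 after 3 divisions, so the expansion has 3 partial quotients, read off in order.

[0; 4, 2]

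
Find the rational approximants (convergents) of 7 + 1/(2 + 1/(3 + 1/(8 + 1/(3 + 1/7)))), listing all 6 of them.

7/1, 15/2, 52/7, 431/58, 1345/181, 9846/1325

Using the convergent recurrence p_i = a_i*p_{i-1} + p_{i-2}, q_i = a_i*q_{i-1} + q_{i-2} with p_{-2}=0, p_{-1}=1, q_{-2}=1, q_{-1}=0:
  i=0: a_0=7, p_0 = 7*1 + 0 = 7, q_0 = 7*0 + 1 = 1.
  i=1: a_1=2, p_1 = 2*7 + 1 = 15, q_1 = 2*1 + 0 = 2.
  i=2: a_2=3, p_2 = 3*15 + 7 = 52, q_2 = 3*2 + 1 = 7.
  i=3: a_3=8, p_3 = 8*52 + 15 = 431, q_3 = 8*7 + 2 = 58.
  i=4: a_4=3, p_4 = 3*431 + 52 = 1345, q_4 = 3*58 + 7 = 181.
  i=5: a_5=7, p_5 = 7*1345 + 431 = 9846, q_5 = 7*181 + 58 = 1325.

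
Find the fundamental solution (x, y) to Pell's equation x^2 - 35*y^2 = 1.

First expand sqrt(35) as a continued fraction. With x_i = (sqrt(35) + m_i)/d_i and (m_0, d_0) = (0, 1): a_0 = floor(sqrt(35)) = 5, since 5^2 = 25 <= 35 < 36 = 6^2.
Iterate m_{i+1} = d_i*a_i - m_i, d_{i+1} = (35 - m_{i+1}^2)/d_i, a_{i+1} = floor((a_0 + m_{i+1})/d_{i+1}):
  m_1 = 1*5 - 0 = 5, d_1 = (35 - 5^2)/1 = 10/1 = 10, a_1 = floor((5 + 5)/10) = 1.
  m_2 = 10*1 - 5 = 5, d_2 = (35 - 5^2)/10 = 10/10 = 1, a_2 = floor((5 + 5)/1) = 10.
  m_3 = 1*10 - 5 = 5, d_3 = (35 - 5^2)/1 = 10/1 = 10: (m_3, d_3) = (m_1, d_1) = (5, 10), so from here the quotients repeat a_1, a_2; the period length is 2.
So sqrt(35) = [5; (1, 10)] with period length k = 2.
k is even, so the fundamental solution of x^2 - 35y^2 = 1 is (p_{k-1}, q_{k-1}) = (p_1, q_1); compute convergents through index 1.
Convergents (p_i = a_i*p_{i-1} + p_{i-2}, q_i = a_i*q_{i-1} + q_{i-2} with p_{-2}=0, p_{-1}=1, q_{-2}=1, q_{-1}=0):
  i=0: a_0=5, p_0 = 5*1 + 0 = 5, q_0 = 5*0 + 1 = 1.
  i=1: a_1=1, p_1 = 1*5 + 1 = 6, q_1 = 1*1 + 0 = 1.
Check: 6^2 - 35*1^2 = 36 - 35 = 1, so (x, y) = (6, 1) solves the equation, and by the theorem it is the least positive solution.

(x, y) = (6, 1)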